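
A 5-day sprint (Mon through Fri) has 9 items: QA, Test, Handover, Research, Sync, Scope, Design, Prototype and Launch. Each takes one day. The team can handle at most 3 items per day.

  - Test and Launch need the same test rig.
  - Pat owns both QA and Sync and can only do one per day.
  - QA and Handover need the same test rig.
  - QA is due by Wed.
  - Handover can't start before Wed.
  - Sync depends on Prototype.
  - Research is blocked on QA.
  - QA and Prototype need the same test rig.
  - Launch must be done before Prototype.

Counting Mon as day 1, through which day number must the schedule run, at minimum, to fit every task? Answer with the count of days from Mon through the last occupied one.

3

The precedence chain requires at least 3 distinct days.
With at most 3 per day and 9 tasks, at least 3 days are needed.
3 works (last occupied day: Wed): for example Handover=Wed, Research=Tue, Launch=Mon, QA=Mon, Scope=Mon, Test=Tue, Prototype=Tue, Design=Wed, Sync=Wed.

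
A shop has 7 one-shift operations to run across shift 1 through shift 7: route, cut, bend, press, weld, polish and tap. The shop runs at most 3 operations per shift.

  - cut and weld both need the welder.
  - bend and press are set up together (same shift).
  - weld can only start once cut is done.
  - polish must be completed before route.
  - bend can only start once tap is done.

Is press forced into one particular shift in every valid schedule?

press can be shift 2 (e.g. cut -> shift 1; tap -> shift 1; bend -> shift 2; press -> shift 2; polish -> shift 1; route -> shift 2; weld -> shift 3) or shift 3 (e.g. bend=shift 3; weld=shift 2; polish=shift 1; tap=shift 1; cut=shift 1; route=shift 2; press=shift 3).

No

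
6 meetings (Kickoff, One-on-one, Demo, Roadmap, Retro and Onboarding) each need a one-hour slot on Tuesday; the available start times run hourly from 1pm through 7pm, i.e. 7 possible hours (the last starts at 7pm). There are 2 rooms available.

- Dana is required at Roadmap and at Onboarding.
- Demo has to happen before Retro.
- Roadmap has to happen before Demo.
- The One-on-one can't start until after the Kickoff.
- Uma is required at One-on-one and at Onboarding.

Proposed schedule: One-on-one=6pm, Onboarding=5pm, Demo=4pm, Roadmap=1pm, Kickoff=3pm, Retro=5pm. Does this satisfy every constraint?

There are 2 rooms available — holds.
Roadmap has to happen before Demo — holds.
Uma is required at One-on-one and at Onboarding — holds.
Dana is required at Roadmap and at Onboarding — holds.
The One-on-one can't start until after the Kickoff — holds.
Demo has to happen before Retro — holds.

Yes, all constraints hold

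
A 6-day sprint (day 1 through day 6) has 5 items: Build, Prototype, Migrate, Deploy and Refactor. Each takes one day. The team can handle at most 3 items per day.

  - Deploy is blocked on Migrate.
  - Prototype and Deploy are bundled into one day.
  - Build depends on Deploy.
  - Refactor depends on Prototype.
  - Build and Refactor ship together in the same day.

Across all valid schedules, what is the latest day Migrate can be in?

Downstream work caps Migrate at day 4.
Migrate at day 4 is achievable: Prototype=day 5, Refactor=day 6, Build=day 6, Deploy=day 5, Migrate=day 4.

day 4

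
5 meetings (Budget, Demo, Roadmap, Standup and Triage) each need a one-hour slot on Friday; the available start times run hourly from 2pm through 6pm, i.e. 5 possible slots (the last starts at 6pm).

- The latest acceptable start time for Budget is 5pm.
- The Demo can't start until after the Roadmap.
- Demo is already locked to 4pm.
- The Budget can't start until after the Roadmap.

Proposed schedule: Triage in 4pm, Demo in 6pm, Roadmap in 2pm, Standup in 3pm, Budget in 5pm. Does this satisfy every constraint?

The latest acceptable start time for Budget is 5pm — holds.
The Budget can't start until after the Roadmap — holds.
Demo is already locked to 4pm — violated.
The Demo can't start until after the Roadmap — holds.

Invalid. Demo is already locked to 4pm.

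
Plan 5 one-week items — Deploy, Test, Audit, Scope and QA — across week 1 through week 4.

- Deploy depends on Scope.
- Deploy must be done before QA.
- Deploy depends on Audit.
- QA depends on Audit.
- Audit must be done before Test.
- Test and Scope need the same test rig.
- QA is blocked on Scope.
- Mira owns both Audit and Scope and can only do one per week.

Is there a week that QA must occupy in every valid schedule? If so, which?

Precedence pushes QA to at least week 3.
So QA is pinned to week 4.

week 4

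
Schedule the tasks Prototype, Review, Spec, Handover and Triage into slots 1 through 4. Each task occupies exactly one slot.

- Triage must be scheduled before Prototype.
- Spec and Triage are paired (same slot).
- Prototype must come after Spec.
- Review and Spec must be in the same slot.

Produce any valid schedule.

Spec -> 1; Prototype -> 2; Handover -> 1; Review -> 1; Triage -> 1

Checking: Triage(1) before Prototype(2); Spec(1) before Prototype(2); Spec = Triage = 1; Review = Spec = 1.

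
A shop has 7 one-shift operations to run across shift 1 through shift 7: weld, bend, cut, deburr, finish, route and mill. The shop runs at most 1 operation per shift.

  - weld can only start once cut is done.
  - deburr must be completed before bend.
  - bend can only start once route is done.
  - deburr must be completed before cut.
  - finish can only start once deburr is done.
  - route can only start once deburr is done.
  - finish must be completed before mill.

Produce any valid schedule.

cut -> shift 4; deburr -> shift 1; bend -> shift 3; route -> shift 2; mill -> shift 7; weld -> shift 6; finish -> shift 5

Checking: deburr(shift 1) before route(shift 2); deburr(shift 1) before bend(shift 3); deburr(shift 1) before finish(shift 5); finish(shift 5) before mill(shift 7); deburr(shift 1) before cut(shift 4); cut(shift 4) before weld(shift 6); route(shift 2) before bend(shift 3); max 1 per shift (cap 1).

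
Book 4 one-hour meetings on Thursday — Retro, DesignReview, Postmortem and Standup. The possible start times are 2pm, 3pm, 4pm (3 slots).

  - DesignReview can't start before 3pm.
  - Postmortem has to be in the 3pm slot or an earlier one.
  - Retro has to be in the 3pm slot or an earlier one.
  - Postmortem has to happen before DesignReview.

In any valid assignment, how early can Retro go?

Retro's own window allows nothing later than 3pm.
Retro at 2pm is achievable: Retro -> 2pm, Postmortem -> 2pm, Standup -> 2pm, DesignReview -> 3pm.

2pm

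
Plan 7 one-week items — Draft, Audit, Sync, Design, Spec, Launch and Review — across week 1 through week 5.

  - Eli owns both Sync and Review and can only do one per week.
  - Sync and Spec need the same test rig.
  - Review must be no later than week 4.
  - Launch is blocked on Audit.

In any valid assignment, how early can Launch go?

week 2

Precedence pushes Launch to at least week 2.
Launch at week 2 is achievable: Review in week 1, Draft in week 1, Launch in week 2, Sync in week 2, Audit in week 1, Spec in week 1, Design in week 1.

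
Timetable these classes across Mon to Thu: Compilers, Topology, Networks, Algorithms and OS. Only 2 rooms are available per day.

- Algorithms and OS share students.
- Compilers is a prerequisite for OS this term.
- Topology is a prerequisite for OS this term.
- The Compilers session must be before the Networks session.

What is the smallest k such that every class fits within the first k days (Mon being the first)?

The precedence chain requires at least 2 distinct days.
With at most 2 per day and 5 classes, at least 3 days are needed.
3 works (last occupied day: Wed): for example OS -> Tue, Algorithms -> Wed, Topology -> Mon, Compilers -> Mon, Networks -> Tue.

3 days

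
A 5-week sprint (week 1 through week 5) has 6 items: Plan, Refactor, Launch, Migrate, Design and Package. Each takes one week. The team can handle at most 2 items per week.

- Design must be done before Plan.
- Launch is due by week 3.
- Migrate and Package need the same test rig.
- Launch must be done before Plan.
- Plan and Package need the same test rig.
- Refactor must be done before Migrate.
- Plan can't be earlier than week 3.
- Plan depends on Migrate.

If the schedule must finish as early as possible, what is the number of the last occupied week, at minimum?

week 4

The precedence chain requires at least 3 distinct weeks.
With at most 2 per week and 6 work items, at least 3 weeks are needed.
Could 3 weeks be enough, i.e. nothing placed later than week 3? No: Plan's window within 3 weeks is {week 3}; Launch's window within 3 weeks is {week 1, week 2, week 3}; Launch must come before Plan (at week 3 or earlier) → {week 1, week 2}; Migrate must come after Refactor (at week 1 or later) → {week 2, week 3}; Refactor must come before Migrate (at week 3 or earlier) → {week 1, week 2}; Migrate must come before Plan (at week 3 or earlier) → {week 2}; Design must come before Plan (at week 3 or earlier) → {week 1, week 2}; Package can't share with Migrate (week 2) → {week 1, week 3}; Package can't share with Plan (week 3) → {week 1}; Refactor must come before Migrate (at week 2 or earlier) → {week 1}; Launch can't use week 1, already full with Refactor and Package (limit 2) → {week 2}; Design can't use week 1, already full with Refactor and Package (limit 2) → {week 2}; that puts Launch, Migrate and Design all in week 2 — more than 2 per week.
So 3 weeks is not enough.
4 works (last occupied week: week 4): for example Launch=week 1, Refactor=week 1, Migrate=week 2, Plan=week 3, Package=week 4, Design=week 2.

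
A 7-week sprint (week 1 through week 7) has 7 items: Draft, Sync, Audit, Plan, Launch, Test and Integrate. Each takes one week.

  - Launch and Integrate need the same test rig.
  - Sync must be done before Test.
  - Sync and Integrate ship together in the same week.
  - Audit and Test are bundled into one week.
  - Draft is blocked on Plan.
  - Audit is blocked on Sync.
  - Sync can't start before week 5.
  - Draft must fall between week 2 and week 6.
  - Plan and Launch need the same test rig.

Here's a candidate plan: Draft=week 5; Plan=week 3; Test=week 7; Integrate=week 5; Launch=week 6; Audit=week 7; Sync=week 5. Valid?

Yes, all constraints hold

Sync and Integrate ship together in the same week — holds.
Audit and Test are bundled into one week — holds.
Plan and Launch need the same test rig — holds.
Draft must fall between week 2 and week 6 — holds.
Audit is blocked on Sync — holds.
Launch and Integrate need the same test rig — holds.
Sync must be done before Test — holds.
Sync can't start before week 5 — holds.
Draft is blocked on Plan — holds.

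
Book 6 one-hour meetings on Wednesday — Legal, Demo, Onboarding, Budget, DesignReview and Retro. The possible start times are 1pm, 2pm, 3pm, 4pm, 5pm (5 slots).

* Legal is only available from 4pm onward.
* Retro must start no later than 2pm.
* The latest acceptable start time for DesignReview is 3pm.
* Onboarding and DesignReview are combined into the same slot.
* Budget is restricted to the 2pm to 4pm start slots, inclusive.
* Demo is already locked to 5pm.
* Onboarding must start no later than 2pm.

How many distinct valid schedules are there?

24

Splitting on Legal: it can be 4pm (12), 5pm (12). Listing each branch's schedules as (Demo, Onboarding, Budget, DesignReview, Retro):
Legal=4pm: (5pm,1pm,2pm,1pm,1pm) (5pm,1pm,2pm,1pm,2pm) (5pm,1pm,3pm,1pm,1pm) (5pm,1pm,3pm,1pm,2pm) (5pm,1pm,4pm,1pm,1pm) (5pm,1pm,4pm,1pm,2pm) (5pm,2pm,2pm,2pm,1pm) (5pm,2pm,2pm,2pm,2pm) (5pm,2pm,3pm,2pm,1pm) (5pm,2pm,3pm,2pm,2pm) (5pm,2pm,4pm,2pm,1pm) (5pm,2pm,4pm,2pm,2pm) — 12.
Legal=5pm: (5pm,1pm,2pm,1pm,1pm) (5pm,1pm,2pm,1pm,2pm) (5pm,1pm,3pm,1pm,1pm) (5pm,1pm,3pm,1pm,2pm) (5pm,1pm,4pm,1pm,1pm) (5pm,1pm,4pm,1pm,2pm) (5pm,2pm,2pm,2pm,1pm) (5pm,2pm,2pm,2pm,2pm) (5pm,2pm,3pm,2pm,1pm) (5pm,2pm,3pm,2pm,2pm) (5pm,2pm,4pm,2pm,1pm) (5pm,2pm,4pm,2pm,2pm) — 12.
Summing: 12 + 12 = 24.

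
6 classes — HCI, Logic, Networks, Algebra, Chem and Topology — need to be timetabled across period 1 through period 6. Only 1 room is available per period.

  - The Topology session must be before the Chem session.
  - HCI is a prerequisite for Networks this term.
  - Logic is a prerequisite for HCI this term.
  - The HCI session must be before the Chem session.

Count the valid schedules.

Splitting on HCI: it can be period 2 (12), period 3 (18), period 4 (12). Listing each branch's schedules as (Logic, Networks, Algebra, Chem, Topology) by period number:
HCI=period 2: (1,3,4,6,5) (1,3,5,6,4) (1,3,6,5,4) (1,4,3,6,5) (1,4,5,6,3) (1,4,6,5,3) (1,5,3,6,4) (1,5,4,6,3) (1,5,6,4,3) (1,6,3,5,4) (1,6,4,5,3) (1,6,5,4,3) — 12.
HCI=period 3: (1,4,2,6,5) (1,4,5,6,2) (1,4,6,5,2) (1,5,2,6,4) (1,5,4,6,2) (1,5,6,4,2) (1,6,2,5,4) (1,6,4,5,2) (1,6,5,4,2) (2,4,1,6,5) (2,4,5,6,1) (2,4,6,5,1) (2,5,1,6,4) (2,5,4,6,1) (2,5,6,4,1) (2,6,1,5,4) (2,6,4,5,1) (2,6,5,4,1) — 18.
HCI=period 4: (1,5,2,6,3) (1,5,3,6,2) (1,6,2,5,3) (1,6,3,5,2) (2,5,1,6,3) (2,5,3,6,1) (2,6,1,5,3) (2,6,3,5,1) (3,5,1,6,2) (3,5,2,6,1) (3,6,1,5,2) (3,6,2,5,1) — 12.
Summing: 12 + 18 + 12 = 42.

42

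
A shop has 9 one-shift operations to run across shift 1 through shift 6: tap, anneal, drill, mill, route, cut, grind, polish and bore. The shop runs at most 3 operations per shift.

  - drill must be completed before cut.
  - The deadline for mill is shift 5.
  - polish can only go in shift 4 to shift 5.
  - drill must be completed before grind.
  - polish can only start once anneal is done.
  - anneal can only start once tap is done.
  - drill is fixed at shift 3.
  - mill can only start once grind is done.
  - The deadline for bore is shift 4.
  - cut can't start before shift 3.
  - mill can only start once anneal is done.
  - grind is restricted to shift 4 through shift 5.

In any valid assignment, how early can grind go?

shift 4

Grind is available from shift 4; grind's own window allows nothing later than shift 5; downstream work caps grind at shift 4.
grind at shift 4 is achievable: polish -> shift 4; bore -> shift 1; mill -> shift 5; route -> shift 1; grind -> shift 4; drill -> shift 3; cut -> shift 4; tap -> shift 1; anneal -> shift 2.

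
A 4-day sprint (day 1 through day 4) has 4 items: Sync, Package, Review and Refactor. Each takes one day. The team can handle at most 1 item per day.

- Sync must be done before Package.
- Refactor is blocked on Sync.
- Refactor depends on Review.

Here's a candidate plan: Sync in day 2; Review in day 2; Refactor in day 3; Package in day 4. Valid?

No. The team can handle at most 1 item per day is not satisfied.

The team can handle at most 1 item per day — violated.
Refactor is blocked on Sync — holds.
Refactor depends on Review — holds.
Sync must be done before Package — holds.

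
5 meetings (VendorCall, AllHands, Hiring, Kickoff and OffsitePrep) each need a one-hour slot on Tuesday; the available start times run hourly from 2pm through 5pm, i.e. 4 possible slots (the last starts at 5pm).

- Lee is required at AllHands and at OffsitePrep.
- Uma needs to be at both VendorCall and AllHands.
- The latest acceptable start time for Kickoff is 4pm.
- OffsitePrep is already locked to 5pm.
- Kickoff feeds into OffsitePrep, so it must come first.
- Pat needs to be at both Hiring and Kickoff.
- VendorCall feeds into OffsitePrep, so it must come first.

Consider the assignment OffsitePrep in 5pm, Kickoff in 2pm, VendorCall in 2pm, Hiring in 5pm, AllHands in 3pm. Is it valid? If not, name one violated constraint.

The latest acceptable start time for Kickoff is 4pm — holds.
VendorCall feeds into OffsitePrep, so it must come first — holds.
Lee is required at AllHands and at OffsitePrep — holds.
Pat needs to be at both Hiring and Kickoff — holds.
Uma needs to be at both VendorCall and AllHands — holds.
Kickoff feeds into OffsitePrep, so it must come first — holds.
OffsitePrep is already locked to 5pm — holds.

Valid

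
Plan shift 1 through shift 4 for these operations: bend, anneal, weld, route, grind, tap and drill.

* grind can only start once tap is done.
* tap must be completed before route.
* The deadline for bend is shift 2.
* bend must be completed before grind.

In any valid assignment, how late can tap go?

Downstream work caps tap at shift 3.
tap at shift 3 is achievable: weld -> shift 1, route -> shift 4, grind -> shift 4, drill -> shift 1, anneal -> shift 1, tap -> shift 3, bend -> shift 1.

shift 3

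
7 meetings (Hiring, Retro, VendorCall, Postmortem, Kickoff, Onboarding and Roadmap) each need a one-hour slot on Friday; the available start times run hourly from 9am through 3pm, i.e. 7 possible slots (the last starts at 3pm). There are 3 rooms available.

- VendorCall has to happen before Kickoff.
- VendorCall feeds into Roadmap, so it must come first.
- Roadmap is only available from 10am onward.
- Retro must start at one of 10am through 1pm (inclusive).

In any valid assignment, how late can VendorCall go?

Downstream work caps VendorCall at 2pm.
VendorCall at 2pm is achievable: Retro -> 10am, Roadmap -> 3pm, Kickoff -> 3pm, Hiring -> 9am, VendorCall -> 2pm, Onboarding -> 9am, Postmortem -> 9am.

2pm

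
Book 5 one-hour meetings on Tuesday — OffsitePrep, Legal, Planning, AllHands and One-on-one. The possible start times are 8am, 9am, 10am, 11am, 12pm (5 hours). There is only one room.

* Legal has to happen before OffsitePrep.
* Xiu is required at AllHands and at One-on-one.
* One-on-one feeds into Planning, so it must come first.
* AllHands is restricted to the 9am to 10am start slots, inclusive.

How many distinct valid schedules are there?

12

Splitting on OffsitePrep: it can be 9am (1), 10am (1), 11am (4), 12pm (6). Listing each branch's schedules as (Legal, Planning, AllHands, One-on-one):
OffsitePrep=9am: (8am,12pm,10am,11am) — 1.
OffsitePrep=10am: (8am,12pm,9am,11am) — 1.
OffsitePrep=11am: (8am,12pm,9am,10am) (8am,12pm,10am,9am) (9am,12pm,10am,8am) (10am,12pm,9am,8am) — 4.
OffsitePrep=12pm: (8am,11am,9am,10am) (8am,11am,10am,9am) (9am,11am,10am,8am) (10am,11am,9am,8am) (11am,9am,10am,8am) (11am,10am,9am,8am) — 6.
Summing: 1 + 1 + 4 + 6 = 12.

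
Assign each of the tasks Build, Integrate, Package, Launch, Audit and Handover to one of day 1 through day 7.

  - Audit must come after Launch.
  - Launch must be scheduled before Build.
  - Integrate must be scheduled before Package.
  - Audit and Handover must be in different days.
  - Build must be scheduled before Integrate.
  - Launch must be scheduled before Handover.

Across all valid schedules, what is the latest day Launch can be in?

Downstream work caps Launch at day 4.
Launch at day 4 is achievable: Handover -> day 6, Package -> day 7, Launch -> day 4, Audit -> day 5, Integrate -> day 6, Build -> day 5.

day 4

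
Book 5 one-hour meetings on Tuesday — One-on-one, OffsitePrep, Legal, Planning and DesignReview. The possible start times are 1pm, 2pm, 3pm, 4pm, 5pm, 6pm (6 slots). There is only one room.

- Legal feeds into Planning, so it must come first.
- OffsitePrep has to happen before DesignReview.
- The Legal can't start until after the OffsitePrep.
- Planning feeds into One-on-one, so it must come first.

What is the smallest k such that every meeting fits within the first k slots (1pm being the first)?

5 slots

The precedence chain requires at least 4 distinct slots.
With at most 1 per slot and 5 meetings, at least 5 slots are needed.
5 works (last occupied slot: 5pm): for example One-on-one in 4pm, DesignReview in 5pm, OffsitePrep in 1pm, Legal in 2pm, Planning in 3pm.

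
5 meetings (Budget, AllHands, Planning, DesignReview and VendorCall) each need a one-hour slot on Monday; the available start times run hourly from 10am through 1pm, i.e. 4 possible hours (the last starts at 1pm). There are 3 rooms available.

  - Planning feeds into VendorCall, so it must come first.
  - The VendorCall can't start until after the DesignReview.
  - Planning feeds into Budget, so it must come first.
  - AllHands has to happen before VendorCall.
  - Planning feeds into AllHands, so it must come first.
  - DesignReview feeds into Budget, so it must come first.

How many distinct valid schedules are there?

Splitting on Budget: it can be 11am (3), 12pm (8), 1pm (11). Listing each branch's schedules as (AllHands, Planning, DesignReview, VendorCall):
Budget=11am: (11am,10am,10am,12pm) (11am,10am,10am,1pm) (12pm,10am,10am,1pm) — 3.
Budget=12pm: (11am,10am,10am,12pm) (11am,10am,10am,1pm) (11am,10am,11am,12pm) (11am,10am,11am,1pm) (12pm,10am,10am,1pm) (12pm,10am,11am,1pm) (12pm,11am,10am,1pm) (12pm,11am,11am,1pm) — 8.
Budget=1pm: (11am,10am,10am,12pm) (11am,10am,10am,1pm) (11am,10am,11am,12pm) (11am,10am,11am,1pm) (11am,10am,12pm,1pm) (12pm,10am,10am,1pm) (12pm,10am,11am,1pm) (12pm,10am,12pm,1pm) (12pm,11am,10am,1pm) (12pm,11am,11am,1pm) (12pm,11am,12pm,1pm) — 11.
Summing: 3 + 8 + 11 = 22.

22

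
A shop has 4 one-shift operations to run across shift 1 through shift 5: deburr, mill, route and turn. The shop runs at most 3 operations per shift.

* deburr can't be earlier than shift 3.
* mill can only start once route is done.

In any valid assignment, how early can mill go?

shift 2

Precedence pushes mill to at least shift 2.
mill at shift 2 is achievable: turn -> shift 1, mill -> shift 2, deburr -> shift 3, route -> shift 1.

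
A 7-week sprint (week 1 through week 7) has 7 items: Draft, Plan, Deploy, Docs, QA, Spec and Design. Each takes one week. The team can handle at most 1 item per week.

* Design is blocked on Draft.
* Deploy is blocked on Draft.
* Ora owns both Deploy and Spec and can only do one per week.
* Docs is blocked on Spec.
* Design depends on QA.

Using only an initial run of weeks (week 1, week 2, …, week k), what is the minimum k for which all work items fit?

The precedence chain requires at least 2 distinct weeks.
With at most 1 per week and 7 work items, at least 7 weeks are needed.
7 works (last occupied week: week 7): for example Draft=week 1, Design=week 3, Docs=week 6, QA=week 2, Plan=week 7, Deploy=week 4, Spec=week 5.

7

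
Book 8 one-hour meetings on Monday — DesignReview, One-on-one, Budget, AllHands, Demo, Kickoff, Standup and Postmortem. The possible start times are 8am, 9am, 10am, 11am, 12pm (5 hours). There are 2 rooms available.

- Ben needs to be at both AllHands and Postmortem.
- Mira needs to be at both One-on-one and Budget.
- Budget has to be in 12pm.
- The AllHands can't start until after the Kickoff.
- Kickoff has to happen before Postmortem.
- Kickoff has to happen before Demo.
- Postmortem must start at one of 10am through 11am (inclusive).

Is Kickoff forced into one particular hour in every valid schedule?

No

Kickoff can be 8am (e.g. Kickoff -> 8am, Standup -> 11am, One-on-one -> 10am, DesignReview -> 8am, Budget -> 12pm, AllHands -> 9am, Postmortem -> 10am, Demo -> 9am) or 9am (e.g. DesignReview=8am; Kickoff=9am; One-on-one=8am; Standup=9am; Demo=10am; Postmortem=10am; Budget=12pm; AllHands=11am).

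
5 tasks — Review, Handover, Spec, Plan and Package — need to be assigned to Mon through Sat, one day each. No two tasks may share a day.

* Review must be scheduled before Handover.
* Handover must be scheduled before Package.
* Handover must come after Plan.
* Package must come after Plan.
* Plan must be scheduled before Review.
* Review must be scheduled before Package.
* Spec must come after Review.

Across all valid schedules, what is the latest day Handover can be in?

Fri

Precedence pushes Handover to at least Wed; downstream work caps Handover at Fri.
Handover at Fri is achievable: Handover in Fri, Package in Sat, Plan in Mon, Spec in Wed, Review in Tue.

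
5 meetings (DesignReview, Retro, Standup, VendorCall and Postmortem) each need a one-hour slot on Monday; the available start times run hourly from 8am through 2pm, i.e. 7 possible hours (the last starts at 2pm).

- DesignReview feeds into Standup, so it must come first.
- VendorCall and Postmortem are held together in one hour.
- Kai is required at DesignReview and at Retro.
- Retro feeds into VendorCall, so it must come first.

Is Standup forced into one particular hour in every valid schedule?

No

Standup can be 9am (e.g. Postmortem in 10am, VendorCall in 10am, Standup in 9am, DesignReview in 8am, Retro in 9am) or 10am (e.g. DesignReview in 8am, Postmortem in 10am, Standup in 10am, Retro in 9am, VendorCall in 10am).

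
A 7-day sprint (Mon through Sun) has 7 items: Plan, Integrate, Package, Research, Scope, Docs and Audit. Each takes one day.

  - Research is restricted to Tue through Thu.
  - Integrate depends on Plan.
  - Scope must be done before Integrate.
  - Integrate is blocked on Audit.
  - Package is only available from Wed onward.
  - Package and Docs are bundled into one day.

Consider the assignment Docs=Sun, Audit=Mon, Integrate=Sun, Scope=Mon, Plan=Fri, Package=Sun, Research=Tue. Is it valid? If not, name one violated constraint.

Yes, all constraints hold

Research is restricted to Tue through Thu — holds.
Scope must be done before Integrate — holds.
Package is only available from Wed onward — holds.
Integrate depends on Plan — holds.
Integrate is blocked on Audit — holds.
Package and Docs are bundled into one day — holds.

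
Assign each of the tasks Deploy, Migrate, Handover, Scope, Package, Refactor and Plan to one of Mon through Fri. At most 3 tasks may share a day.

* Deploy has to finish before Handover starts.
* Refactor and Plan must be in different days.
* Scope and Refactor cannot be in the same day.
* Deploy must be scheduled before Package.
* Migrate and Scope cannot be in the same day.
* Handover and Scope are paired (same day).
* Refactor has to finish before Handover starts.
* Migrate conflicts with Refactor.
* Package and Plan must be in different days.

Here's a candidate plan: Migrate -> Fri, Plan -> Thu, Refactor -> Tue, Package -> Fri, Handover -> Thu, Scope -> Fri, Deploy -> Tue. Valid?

No — it violates: Migrate and Scope cannot be in the same day

Handover and Scope are paired (same day) — violated.
Deploy has to finish before Handover starts — holds.
Package and Plan must be in different days — holds.
Migrate conflicts with Refactor — holds.
Refactor has to finish before Handover starts — holds.
Scope and Refactor cannot be in the same day — holds.
At most 3 tasks may share a day — holds.
Deploy must be scheduled before Package — holds.
Migrate and Scope cannot be in the same day — violated.
Refactor and Plan must be in different days — holds.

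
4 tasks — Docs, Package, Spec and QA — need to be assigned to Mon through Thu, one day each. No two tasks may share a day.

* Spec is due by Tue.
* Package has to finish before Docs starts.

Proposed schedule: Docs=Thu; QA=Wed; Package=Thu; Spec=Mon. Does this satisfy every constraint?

No two tasks may share a day — violated.
Spec is due by Tue — holds.
Package has to finish before Docs starts — violated.

Invalid. No two tasks may share a day.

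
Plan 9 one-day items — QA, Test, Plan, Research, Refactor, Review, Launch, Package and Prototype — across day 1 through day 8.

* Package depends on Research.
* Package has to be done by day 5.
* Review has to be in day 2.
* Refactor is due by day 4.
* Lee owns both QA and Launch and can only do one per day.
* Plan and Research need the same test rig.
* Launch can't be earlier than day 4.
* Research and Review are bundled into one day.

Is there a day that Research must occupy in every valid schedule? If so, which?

Research must be in the same day as Review, which can't be before day 2, so Research is at least day 2; Research must be in the same day as Review, which can't be after day 2, so Research is at most day 2.
So Research is pinned to day 2.

day 2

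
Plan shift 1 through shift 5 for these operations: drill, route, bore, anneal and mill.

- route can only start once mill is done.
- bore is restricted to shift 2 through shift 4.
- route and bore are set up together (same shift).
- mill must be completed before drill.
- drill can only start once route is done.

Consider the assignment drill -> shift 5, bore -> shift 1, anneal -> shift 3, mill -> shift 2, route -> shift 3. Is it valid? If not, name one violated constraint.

mill must be completed before drill — holds.
bore is restricted to shift 2 through shift 4 — violated.
route can only start once mill is done — holds.
drill can only start once route is done — holds.
route and bore are set up together (same shift) — violated.

No — it violates: bore is restricted to shift 2 through shift 4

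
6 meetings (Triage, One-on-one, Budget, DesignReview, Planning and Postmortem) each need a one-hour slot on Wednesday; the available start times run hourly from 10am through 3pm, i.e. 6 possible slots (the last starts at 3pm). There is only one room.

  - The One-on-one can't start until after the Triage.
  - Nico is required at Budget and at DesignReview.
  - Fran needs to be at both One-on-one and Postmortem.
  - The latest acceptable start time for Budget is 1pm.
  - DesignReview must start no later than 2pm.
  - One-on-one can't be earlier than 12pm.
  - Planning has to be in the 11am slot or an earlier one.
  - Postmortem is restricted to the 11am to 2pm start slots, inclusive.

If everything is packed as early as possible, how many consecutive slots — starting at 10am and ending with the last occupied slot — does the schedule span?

6

The precedence chain requires at least 2 distinct slots.
With at most 1 per slot and 6 meetings, at least 6 slots are needed.
One-on-one can't be placed before 12pm — that is slot 3 counting from 10am — so the schedule must run through at least 3 slots.
6 works (last occupied slot: 3pm): for example Triage=2pm, Budget=11am, Planning=10am, DesignReview=1pm, Postmortem=12pm, One-on-one=3pm.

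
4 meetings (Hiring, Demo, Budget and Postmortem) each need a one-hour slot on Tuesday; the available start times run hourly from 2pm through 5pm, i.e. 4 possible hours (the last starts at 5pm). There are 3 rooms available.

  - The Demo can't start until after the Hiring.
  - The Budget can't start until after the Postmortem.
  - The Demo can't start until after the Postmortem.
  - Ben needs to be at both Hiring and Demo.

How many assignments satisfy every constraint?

31

Splitting on Hiring: it can be 2pm (14), 3pm (11), 4pm (6). Listing each branch's schedules as (Demo, Budget, Postmortem):
Hiring=2pm: (3pm,3pm,2pm) (3pm,4pm,2pm) (3pm,5pm,2pm) (4pm,3pm,2pm) (4pm,4pm,2pm) (4pm,4pm,3pm) (4pm,5pm,2pm) (4pm,5pm,3pm) (5pm,3pm,2pm) (5pm,4pm,2pm) (5pm,4pm,3pm) (5pm,5pm,2pm) (5pm,5pm,3pm) (5pm,5pm,4pm) — 14.
Hiring=3pm: (4pm,3pm,2pm) (4pm,4pm,2pm) (4pm,4pm,3pm) (4pm,5pm,2pm) (4pm,5pm,3pm) (5pm,3pm,2pm) (5pm,4pm,2pm) (5pm,4pm,3pm) (5pm,5pm,2pm) (5pm,5pm,3pm) (5pm,5pm,4pm) — 11.
Hiring=4pm: (5pm,3pm,2pm) (5pm,4pm,2pm) (5pm,4pm,3pm) (5pm,5pm,2pm) (5pm,5pm,3pm) (5pm,5pm,4pm) — 6.
Summing: 14 + 11 + 6 = 31.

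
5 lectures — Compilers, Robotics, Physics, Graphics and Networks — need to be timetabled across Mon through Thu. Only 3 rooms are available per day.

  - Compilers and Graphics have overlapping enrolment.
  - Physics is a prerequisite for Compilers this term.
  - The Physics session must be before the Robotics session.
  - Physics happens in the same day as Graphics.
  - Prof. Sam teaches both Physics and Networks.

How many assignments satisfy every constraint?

Splitting on Compilers: it can be Tue (9), Wed (15), Thu (18). Listing each branch's schedules as (Robotics, Physics, Graphics, Networks):
Compilers=Tue: (Tue,Mon,Mon,Tue) (Tue,Mon,Mon,Wed) (Tue,Mon,Mon,Thu) (Wed,Mon,Mon,Tue) (Wed,Mon,Mon,Wed) (Wed,Mon,Mon,Thu) (Thu,Mon,Mon,Tue) (Thu,Mon,Mon,Wed) (Thu,Mon,Mon,Thu) — 9.
Compilers=Wed: (Tue,Mon,Mon,Tue) (Tue,Mon,Mon,Wed) (Tue,Mon,Mon,Thu) (Wed,Mon,Mon,Tue) (Wed,Mon,Mon,Wed) (Wed,Mon,Mon,Thu) (Wed,Tue,Tue,Mon) (Wed,Tue,Tue,Wed) (Wed,Tue,Tue,Thu) (Thu,Mon,Mon,Tue) (Thu,Mon,Mon,Wed) (Thu,Mon,Mon,Thu) (Thu,Tue,Tue,Mon) (Thu,Tue,Tue,Wed) (Thu,Tue,Tue,Thu) — 15.
Compilers=Thu: (Tue,Mon,Mon,Tue) (Tue,Mon,Mon,Wed) (Tue,Mon,Mon,Thu) (Wed,Mon,Mon,Tue) (Wed,Mon,Mon,Wed) (Wed,Mon,Mon,Thu) (Wed,Tue,Tue,Mon) (Wed,Tue,Tue,Wed) (Wed,Tue,Tue,Thu) (Thu,Mon,Mon,Tue) (Thu,Mon,Mon,Wed) (Thu,Mon,Mon,Thu) (Thu,Tue,Tue,Mon) (Thu,Tue,Tue,Wed) (Thu,Tue,Tue,Thu) (Thu,Wed,Wed,Mon) (Thu,Wed,Wed,Tue) (Thu,Wed,Wed,Thu) — 18.
Summing: 9 + 15 + 18 = 42.

42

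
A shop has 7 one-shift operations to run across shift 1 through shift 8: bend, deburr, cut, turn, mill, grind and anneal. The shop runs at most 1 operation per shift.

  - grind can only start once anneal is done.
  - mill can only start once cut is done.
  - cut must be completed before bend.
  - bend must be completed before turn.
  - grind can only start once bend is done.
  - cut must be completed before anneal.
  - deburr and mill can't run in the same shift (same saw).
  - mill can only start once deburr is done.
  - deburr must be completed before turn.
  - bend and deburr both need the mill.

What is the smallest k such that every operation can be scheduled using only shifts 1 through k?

The precedence chain requires at least 3 distinct shifts.
With at most 1 per shift and 7 operations, at least 7 shifts are needed.
7 works (last occupied shift: shift 7): for example mill=shift 5; grind=shift 7; turn=shift 4; cut=shift 1; bend=shift 2; deburr=shift 3; anneal=shift 6.

7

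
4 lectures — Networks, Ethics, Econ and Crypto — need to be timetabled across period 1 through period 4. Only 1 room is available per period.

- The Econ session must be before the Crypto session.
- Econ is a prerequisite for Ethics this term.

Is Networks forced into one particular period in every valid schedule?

Networks can be period 1 (e.g. Networks in period 1; Econ in period 2; Ethics in period 3; Crypto in period 4) or period 2 (e.g. Networks -> period 2; Crypto -> period 4; Econ -> period 1; Ethics -> period 3).

No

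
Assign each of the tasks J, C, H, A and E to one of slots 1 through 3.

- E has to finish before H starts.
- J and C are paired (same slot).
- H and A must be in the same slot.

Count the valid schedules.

Splitting on J: it can be 1 (3), 2 (3), 3 (3). Listing each branch's schedules as (C, H, A, E):
J=1: (1,2,2,1) (1,3,3,1) (1,3,3,2) — 3.
J=2: (2,2,2,1) (2,3,3,1) (2,3,3,2) — 3.
J=3: (3,2,2,1) (3,3,3,1) (3,3,3,2) — 3.
Summing: 3 + 3 + 3 = 9.

9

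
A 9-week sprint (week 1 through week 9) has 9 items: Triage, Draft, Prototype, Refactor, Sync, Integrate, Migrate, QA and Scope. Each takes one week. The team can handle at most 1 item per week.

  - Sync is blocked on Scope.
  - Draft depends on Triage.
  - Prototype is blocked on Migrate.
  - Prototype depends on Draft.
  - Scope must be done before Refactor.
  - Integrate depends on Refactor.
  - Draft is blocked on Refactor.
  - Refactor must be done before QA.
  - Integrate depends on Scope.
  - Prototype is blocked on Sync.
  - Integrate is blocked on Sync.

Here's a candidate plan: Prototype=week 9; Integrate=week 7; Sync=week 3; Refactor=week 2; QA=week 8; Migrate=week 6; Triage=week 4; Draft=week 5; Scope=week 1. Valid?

Yes, all constraints hold

Sync is blocked on Scope — holds.
Prototype depends on Draft — holds.
Prototype is blocked on Migrate — holds.
Draft depends on Triage — holds.
Scope must be done before Refactor — holds.
Integrate is blocked on Sync — holds.
The team can handle at most 1 item per week — holds.
Refactor must be done before QA — holds.
Prototype is blocked on Sync — holds.
Integrate depends on Scope — holds.
Draft is blocked on Refactor — holds.
Integrate depends on Refactor — holds.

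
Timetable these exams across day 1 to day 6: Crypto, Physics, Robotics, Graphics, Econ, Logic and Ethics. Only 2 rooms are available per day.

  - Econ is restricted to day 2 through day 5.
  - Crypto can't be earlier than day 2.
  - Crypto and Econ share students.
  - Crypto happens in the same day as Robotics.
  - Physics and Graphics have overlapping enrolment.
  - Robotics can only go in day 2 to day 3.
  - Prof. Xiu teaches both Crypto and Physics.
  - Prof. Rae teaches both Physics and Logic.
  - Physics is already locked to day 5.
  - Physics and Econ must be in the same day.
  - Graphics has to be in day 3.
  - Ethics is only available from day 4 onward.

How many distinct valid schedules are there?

8

Splitting on Logic: it can be day 1 (2), day 3 (2), day 4 (2), day 6 (2). Listing each branch's schedules as (Crypto, Physics, Robotics, Graphics, Econ, Ethics) by day number:
Logic=day 1: (2,5,2,3,5,4) (2,5,2,3,5,6) — 2.
Logic=day 3: (2,5,2,3,5,4) (2,5,2,3,5,6) — 2.
Logic=day 4: (2,5,2,3,5,4) (2,5,2,3,5,6) — 2.
Logic=day 6: (2,5,2,3,5,4) (2,5,2,3,5,6) — 2.
Summing: 2 + 2 + 2 + 2 = 8.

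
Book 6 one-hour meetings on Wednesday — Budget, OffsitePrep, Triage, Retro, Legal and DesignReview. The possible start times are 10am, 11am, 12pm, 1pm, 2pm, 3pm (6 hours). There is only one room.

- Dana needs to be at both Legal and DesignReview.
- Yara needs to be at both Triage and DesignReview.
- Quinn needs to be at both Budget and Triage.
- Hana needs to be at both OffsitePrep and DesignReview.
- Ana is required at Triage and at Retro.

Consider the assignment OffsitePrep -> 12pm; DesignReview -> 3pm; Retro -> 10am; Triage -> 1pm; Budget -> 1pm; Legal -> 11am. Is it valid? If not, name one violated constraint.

No. Quinn needs to be at both Budget and Triage is not satisfied.

Dana needs to be at both Legal and DesignReview — holds.
Hana needs to be at both OffsitePrep and DesignReview — holds.
Quinn needs to be at both Budget and Triage — violated.
Yara needs to be at both Triage and DesignReview — holds.
There is only one room — violated.
Ana is required at Triage and at Retro — holds.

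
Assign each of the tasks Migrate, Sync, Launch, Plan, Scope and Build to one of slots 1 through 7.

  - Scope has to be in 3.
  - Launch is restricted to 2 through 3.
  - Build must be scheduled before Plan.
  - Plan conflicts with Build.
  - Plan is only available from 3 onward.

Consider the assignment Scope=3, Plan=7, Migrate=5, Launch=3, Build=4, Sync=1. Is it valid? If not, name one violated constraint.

Yes

Launch is restricted to 2 through 3 — holds.
Plan conflicts with Build — holds.
Scope has to be in 3 — holds.
Build must be scheduled before Plan — holds.
Plan is only available from 3 onward — holds.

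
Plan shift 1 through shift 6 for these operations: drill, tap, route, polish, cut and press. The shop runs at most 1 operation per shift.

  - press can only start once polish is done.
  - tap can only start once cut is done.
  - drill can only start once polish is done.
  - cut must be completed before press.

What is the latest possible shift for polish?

Downstream work caps polish at shift 5.
polish at shift 4 is achievable: polish in shift 4, cut in shift 1, route in shift 3, drill in shift 6, tap in shift 2, press in shift 5.
Nothing later works — the capacity limit rule out every shift after shift 4.

shift 4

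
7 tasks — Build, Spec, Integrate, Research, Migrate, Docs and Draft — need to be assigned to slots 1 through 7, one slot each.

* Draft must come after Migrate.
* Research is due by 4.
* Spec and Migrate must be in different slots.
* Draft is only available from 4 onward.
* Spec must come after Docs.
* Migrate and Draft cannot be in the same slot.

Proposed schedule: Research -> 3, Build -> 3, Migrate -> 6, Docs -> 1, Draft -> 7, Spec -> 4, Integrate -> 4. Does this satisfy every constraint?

Valid

Spec and Migrate must be in different slots — holds.
Draft is only available from 4 onward — holds.
Spec must come after Docs — holds.
Migrate and Draft cannot be in the same slot — holds.
Draft must come after Migrate — holds.
Research is due by 4 — holds.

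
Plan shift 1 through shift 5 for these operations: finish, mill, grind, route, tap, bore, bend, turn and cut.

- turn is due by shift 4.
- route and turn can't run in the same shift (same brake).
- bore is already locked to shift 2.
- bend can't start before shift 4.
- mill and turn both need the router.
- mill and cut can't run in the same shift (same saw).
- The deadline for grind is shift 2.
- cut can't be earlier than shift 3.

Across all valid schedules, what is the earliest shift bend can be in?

Bend is available from shift 4.
bend at shift 4 is achievable: cut in shift 3, route in shift 2, mill in shift 2, tap in shift 1, finish in shift 1, grind in shift 1, bore in shift 2, turn in shift 1, bend in shift 4.

shift 4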